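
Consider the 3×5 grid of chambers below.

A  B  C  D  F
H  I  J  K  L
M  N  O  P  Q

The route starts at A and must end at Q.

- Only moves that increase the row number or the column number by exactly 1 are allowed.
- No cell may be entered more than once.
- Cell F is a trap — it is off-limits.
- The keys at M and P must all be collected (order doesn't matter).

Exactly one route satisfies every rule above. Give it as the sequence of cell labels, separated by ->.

Moves only go right or down, so the column and row indices never decrease.
Route from A: down 2 to M, right 4 to Q — 6 moves in all.
Check: all required cells visited.

A -> H -> M -> N -> O -> P -> Q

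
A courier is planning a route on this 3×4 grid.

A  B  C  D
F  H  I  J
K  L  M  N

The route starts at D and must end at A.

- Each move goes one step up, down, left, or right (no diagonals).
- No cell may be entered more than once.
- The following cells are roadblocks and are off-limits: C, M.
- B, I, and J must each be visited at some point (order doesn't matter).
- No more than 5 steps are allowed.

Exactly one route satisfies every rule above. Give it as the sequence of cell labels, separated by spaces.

D J I H B A

The budget equals the shortest possible length, so every move has to be on a shortest route through the required cells.
Route from D: down 1 to J, left 2 to H, up 1 to B, left 1 to A — 5 moves in all.
Check: all required cells visited; 5 ≤ 5 moves.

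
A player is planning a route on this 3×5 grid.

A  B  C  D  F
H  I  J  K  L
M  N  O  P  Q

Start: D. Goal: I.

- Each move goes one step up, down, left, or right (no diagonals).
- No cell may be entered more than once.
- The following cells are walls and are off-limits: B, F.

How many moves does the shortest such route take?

The Manhattan distance from D to I is |1−2| + |4−2| = 3, so at least 3 moves are needed.
A route of 3 moves achieves this: D → K → J → I.
Since 3 matches the lower bound, it is optimal.

3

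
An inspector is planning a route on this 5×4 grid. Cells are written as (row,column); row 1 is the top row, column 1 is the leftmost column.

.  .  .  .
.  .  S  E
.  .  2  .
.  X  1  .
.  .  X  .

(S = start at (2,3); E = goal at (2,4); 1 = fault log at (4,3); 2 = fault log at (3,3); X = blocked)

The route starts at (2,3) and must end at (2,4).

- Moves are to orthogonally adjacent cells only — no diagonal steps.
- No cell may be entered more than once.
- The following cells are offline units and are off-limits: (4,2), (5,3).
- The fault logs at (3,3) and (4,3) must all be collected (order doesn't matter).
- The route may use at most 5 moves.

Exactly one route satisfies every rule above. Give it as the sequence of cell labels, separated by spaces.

(2,3) (3,3) (4,3) (4,4) (3,4) (2,4)

The 5-move cap with required stops at (3,3), (4,3) leaves no slack for detours.
Route from (2,3): down 2 to (4,3), right 1 to (4,4), up 2 to (2,4) — 5 moves in all.
Check: all required cells visited; 5 ≤ 5 moves.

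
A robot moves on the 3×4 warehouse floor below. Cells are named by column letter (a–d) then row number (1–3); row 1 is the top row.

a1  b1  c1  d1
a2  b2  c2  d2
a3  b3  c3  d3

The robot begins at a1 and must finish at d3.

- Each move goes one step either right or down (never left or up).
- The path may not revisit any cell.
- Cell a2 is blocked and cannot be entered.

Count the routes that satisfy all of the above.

6

A right/down-only route from a1 to d3 makes exactly 2 down-moves and 3 right-moves in some order.
With no other constraints that would be C(5,2) = 10 routes.
Subtract routes through each blocked cell (inclusion–exclusion for overlaps): − through a2: 4 → 6.
That gives 6 routes.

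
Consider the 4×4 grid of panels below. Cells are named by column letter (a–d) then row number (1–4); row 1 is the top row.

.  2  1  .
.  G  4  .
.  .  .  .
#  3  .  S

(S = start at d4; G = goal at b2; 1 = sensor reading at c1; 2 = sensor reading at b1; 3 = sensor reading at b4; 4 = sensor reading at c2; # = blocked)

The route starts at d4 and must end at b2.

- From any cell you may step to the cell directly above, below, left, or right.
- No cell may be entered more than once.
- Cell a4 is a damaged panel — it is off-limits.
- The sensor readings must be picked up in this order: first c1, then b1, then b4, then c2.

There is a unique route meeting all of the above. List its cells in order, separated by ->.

d4 -> d3 -> d2 -> d1 -> c1 -> b1 -> a1 -> a2 -> a3 -> b3 -> b4 -> c4 -> c3 -> c2 -> b2

The waypoints must appear in the order c1, b1, b4, c2, with no cell reused.
Route from d4: 3× up (reaching d1), 3× left (reaching a1), 2× down (reaching a3), right to b3, down to b4, right to c4, 2× up (reaching c2), left to b2 — 14 moves in all.
Check: order respected (1 at step 4, 2 at step 5, 3 at step 10, 4 at step 13).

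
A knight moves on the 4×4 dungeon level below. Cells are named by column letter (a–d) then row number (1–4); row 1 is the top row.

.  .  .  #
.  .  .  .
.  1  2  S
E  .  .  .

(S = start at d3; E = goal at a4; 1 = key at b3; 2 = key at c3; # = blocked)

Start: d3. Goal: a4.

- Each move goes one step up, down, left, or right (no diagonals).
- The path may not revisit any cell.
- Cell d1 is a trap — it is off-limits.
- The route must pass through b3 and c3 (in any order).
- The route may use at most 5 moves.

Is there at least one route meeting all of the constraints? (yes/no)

One route that works: d3 → c3 → b3 → b4 → a4.

yes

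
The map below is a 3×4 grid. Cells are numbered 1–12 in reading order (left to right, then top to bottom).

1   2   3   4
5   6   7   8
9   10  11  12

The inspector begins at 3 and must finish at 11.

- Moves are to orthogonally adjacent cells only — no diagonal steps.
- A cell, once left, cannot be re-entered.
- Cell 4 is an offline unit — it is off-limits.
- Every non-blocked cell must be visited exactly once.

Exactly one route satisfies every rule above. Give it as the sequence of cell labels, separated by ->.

Need to visit all 11 open cells exactly once, starting at 3 and ending at 11.
Cell 12 has only two open neighbours (8 and 11), so the path must pass straight through it: one of those is the cell it's entered from and the other is where it exits.
Route from 3: left 2 to 1, down 2 to 9, right 1 to 10, up 1 to 6, right 2 to 8, down 1 to 12, left 1 to 11 — 10 moves in all.
Check: all 11 open cells covered.

3 -> 2 -> 1 -> 5 -> 9 -> 10 -> 6 -> 7 -> 8 -> 12 -> 11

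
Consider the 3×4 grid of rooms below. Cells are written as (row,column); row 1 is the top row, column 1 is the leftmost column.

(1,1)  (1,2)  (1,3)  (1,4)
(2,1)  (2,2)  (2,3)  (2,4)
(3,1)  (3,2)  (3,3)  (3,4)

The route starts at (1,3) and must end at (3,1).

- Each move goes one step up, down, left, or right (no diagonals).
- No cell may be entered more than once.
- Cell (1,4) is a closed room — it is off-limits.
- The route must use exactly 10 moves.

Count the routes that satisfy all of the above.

Need simple routes of exactly 10 moves from (1,3) to (3,1) (Manhattan distance 4, so 3 moves are spent on a detour and 3 undoing it).
Enumerating: (1,3) (2,3) (2,4) (3,4) (3,3) (3,2) (2,2) (1,2) (1,1) (2,1) (3,1) | (1,3) (1,2) (1,1) (2,1) (2,2) (2,3) (2,4) (3,4) (3,3) (3,2) (3,1).
That gives 2 routes.

2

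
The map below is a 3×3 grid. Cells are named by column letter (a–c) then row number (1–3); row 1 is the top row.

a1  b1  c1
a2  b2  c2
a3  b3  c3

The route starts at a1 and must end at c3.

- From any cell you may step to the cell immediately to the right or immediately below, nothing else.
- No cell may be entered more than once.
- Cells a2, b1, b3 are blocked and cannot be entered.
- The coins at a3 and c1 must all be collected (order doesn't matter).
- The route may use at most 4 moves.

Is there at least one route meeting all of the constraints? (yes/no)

a3 is below but to the left of c1: going c1 → a3 would need a leftward move and a3 → c1 an upward move, so no right/down-only route can visit both required cells.

no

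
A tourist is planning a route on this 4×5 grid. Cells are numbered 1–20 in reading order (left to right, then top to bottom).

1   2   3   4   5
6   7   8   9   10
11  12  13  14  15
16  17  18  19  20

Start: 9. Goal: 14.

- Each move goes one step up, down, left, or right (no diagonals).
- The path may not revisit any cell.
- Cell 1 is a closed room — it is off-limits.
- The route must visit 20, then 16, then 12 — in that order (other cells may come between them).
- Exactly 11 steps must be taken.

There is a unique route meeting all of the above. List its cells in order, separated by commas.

The waypoints must appear in the order 20, 16, 12, with no cell reused.
Route from 9: right 1 to 10, down 2 to 20, left 4 to 16, up 1 to 11, right 3 to 14 — 11 moves in all.
Check: order respected (20 at step 3, 16 at step 7, 12 at step 9); 11 moves as required.

9, 10, 15, 20, 19, 18, 17, 16, 11, 12, 13, 14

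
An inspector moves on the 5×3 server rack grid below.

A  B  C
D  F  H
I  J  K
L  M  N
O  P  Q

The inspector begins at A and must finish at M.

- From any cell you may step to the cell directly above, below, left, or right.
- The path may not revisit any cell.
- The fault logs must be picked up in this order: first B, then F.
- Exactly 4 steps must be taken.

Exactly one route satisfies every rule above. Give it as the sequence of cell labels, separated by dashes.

A - B - F - J - M

The waypoints must appear in the order B, F, with no cell reused.
Route from A: right to B, 3× down (reaching M) — 4 moves in all.
Check: order respected (B at step 1, F at step 2); 4 moves as required.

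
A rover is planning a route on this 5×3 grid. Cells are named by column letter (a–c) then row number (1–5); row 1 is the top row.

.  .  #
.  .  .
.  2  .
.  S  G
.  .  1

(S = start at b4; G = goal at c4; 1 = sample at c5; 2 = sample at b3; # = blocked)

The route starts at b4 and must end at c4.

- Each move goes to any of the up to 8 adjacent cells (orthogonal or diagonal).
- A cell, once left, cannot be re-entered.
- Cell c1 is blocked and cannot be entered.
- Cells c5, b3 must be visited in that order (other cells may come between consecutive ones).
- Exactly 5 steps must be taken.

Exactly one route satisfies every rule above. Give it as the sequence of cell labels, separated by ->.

b4 -> c5 -> b5 -> a4 -> b3 -> c4

The waypoints must appear in the order c5, b3, with no cell reused.
Route from b4: down-right 1 to c5, left 1 to b5, up-left 1 to a4, up-right 1 to b3, down-right 1 to c4 — 5 moves in all.
Check: order respected (1 at step 1, 2 at step 4); 5 moves as required.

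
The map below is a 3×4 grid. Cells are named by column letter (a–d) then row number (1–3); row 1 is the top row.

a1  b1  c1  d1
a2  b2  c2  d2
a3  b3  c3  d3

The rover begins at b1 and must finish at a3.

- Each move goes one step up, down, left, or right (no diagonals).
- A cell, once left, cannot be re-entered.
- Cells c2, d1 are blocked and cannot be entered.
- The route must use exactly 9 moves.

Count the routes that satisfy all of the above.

0

Need simple routes of exactly 9 moves from b1 to a3 (Manhattan distance 3, so 3 moves are spent on a detour and 3 undoing it).
No route satisfies every constraint, so the count is 0.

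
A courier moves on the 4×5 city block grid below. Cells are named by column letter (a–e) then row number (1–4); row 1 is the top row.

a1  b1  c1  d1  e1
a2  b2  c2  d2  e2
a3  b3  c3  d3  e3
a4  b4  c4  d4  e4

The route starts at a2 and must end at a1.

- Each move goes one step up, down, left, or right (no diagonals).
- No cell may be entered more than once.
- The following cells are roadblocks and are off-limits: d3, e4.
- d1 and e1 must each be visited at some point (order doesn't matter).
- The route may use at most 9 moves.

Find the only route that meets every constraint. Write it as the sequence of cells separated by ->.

a2 -> b2 -> c2 -> d2 -> e2 -> e1 -> d1 -> c1 -> b1 -> a1

The 9-move cap with required stops at d1, e1 leaves no slack for detours.
Route from a2: right 4 to e2, up 1 to e1, left 4 to a1 — 9 moves in all.
Check: all required cells visited; 9 ≤ 9 moves.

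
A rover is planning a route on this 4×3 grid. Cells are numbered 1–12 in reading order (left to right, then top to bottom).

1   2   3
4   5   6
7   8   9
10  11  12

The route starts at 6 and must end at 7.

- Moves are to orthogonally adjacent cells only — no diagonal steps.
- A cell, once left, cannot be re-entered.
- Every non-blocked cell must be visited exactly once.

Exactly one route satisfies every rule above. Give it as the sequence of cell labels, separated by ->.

6 -> 3 -> 2 -> 1 -> 4 -> 5 -> 8 -> 9 -> 12 -> 11 -> 10 -> 7

Need to visit all 12 open cells exactly once, starting at 6 and ending at 7.
Cell 1 has only two open neighbours (4 and 2), so the path must pass straight through it: one of those is the cell it's entered from and the other is where it exits.
Route from 6: up to 3, 2× left (reaching 1), down to 4, right to 5, down to 8, right to 9, down to 12, 2× left (reaching 10), up to 7 — 11 moves in all.
Check: all 12 open cells covered.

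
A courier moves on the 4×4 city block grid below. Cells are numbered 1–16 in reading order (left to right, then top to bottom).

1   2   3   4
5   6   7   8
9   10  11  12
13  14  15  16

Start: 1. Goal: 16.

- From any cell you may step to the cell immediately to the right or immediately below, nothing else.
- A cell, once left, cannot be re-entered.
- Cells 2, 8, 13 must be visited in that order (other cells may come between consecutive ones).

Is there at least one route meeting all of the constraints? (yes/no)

13 lies to the left of 8, so going from 8 to 13 would need a leftward move — but moves only go right/down, so 8 cannot be visited before 13.

no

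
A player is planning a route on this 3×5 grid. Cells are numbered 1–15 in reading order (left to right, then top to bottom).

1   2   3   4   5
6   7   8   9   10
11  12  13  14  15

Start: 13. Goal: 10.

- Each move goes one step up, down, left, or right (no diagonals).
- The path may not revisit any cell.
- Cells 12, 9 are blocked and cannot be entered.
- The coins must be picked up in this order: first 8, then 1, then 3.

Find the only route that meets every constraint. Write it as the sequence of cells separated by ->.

The waypoints must appear in the order 8, 1, 3, with no cell reused.
Route from 13: up to 8, 2× left (reaching 6), up to 1, 4× right (reaching 5), down to 10 — 9 moves in all.
Check: order respected (8 at step 1, 1 at step 4, 3 at step 6).

13 -> 8 -> 7 -> 6 -> 1 -> 2 -> 3 -> 4 -> 5 -> 10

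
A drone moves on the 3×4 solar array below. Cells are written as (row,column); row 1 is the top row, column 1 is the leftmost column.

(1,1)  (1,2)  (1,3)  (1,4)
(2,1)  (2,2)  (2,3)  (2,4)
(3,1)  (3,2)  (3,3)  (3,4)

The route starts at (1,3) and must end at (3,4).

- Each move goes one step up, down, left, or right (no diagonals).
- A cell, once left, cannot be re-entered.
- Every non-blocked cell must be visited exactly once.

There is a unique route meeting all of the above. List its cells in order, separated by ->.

Need to visit all 12 open cells exactly once, starting at (1,3) and ending at (3,4).
Cell (1,1) has only two open neighbours ((2,1) and (1,2)), so the path must pass straight through it: one of those is the cell it's entered from and the other is where it exits.
Route from (1,3): right to (1,4), down to (2,4), 2× left (reaching (2,2)), up to (1,2), left to (1,1), 2× down (reaching (3,1)), 3× right (reaching (3,4)) — 11 moves in all.
Check: all 12 open cells covered.

(1,3) -> (1,4) -> (2,4) -> (2,3) -> (2,2) -> (1,2) -> (1,1) -> (2,1) -> (3,1) -> (3,2) -> (3,3) -> (3,4)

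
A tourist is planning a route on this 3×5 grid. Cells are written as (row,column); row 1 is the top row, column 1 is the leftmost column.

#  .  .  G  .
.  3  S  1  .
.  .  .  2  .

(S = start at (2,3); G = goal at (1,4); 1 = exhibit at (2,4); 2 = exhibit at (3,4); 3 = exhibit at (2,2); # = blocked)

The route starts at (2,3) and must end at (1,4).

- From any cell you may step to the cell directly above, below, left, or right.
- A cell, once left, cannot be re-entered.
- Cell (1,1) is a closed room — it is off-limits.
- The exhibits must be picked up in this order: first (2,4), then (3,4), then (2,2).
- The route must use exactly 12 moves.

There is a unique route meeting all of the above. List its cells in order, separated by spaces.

The waypoints must appear in the order (2,4), (3,4), (2,2), with no cell reused.
Route from (2,3): right 2 to (2,5), down 1 to (3,5), left 4 to (3,1), up 1 to (2,1), right 1 to (2,2), up 1 to (1,2), right 2 to (1,4) — 12 moves in all.
Check: order respected (1 at step 1, 2 at step 4, 3 at step 9); 12 moves as required.

(2,3) (2,4) (2,5) (3,5) (3,4) (3,3) (3,2) (3,1) (2,1) (2,2) (1,2) (1,3) (1,4)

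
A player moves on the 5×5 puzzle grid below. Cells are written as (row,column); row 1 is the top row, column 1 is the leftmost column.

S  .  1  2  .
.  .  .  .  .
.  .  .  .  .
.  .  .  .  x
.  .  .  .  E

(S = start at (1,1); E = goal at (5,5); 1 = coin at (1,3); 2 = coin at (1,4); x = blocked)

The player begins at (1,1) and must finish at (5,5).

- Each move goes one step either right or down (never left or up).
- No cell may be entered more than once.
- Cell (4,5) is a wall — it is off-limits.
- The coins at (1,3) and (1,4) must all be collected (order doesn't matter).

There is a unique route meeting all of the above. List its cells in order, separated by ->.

Moves only go right or down, so the column and row indices never decrease.
Route from (1,1): 3× right (reaching (1,4)), 4× down (reaching (5,4)), right to (5,5) — 8 moves in all.
Check: all required cells visited.

(1,1) -> (1,2) -> (1,3) -> (1,4) -> (2,4) -> (3,4) -> (4,4) -> (5,4) -> (5,5)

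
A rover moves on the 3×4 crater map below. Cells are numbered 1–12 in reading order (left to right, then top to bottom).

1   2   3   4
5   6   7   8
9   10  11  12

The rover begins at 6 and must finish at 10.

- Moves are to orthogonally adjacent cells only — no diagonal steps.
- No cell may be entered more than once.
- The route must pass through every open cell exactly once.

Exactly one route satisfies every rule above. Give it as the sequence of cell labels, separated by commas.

Need to visit all 12 open cells exactly once, starting at 6 and ending at 10.
Cell 1 has only two open neighbours (5 and 2), so the path must pass straight through it: one of those is the cell it's entered from and the other is where it exits.
Route from 6: right 1 to 7, down 1 to 11, right 1 to 12, up 2 to 4, left 3 to 1, down 2 to 9, right 1 to 10 — 11 moves in all.
Check: all 12 open cells covered.

6, 7, 11, 12, 8, 4, 3, 2, 1, 5, 9, 10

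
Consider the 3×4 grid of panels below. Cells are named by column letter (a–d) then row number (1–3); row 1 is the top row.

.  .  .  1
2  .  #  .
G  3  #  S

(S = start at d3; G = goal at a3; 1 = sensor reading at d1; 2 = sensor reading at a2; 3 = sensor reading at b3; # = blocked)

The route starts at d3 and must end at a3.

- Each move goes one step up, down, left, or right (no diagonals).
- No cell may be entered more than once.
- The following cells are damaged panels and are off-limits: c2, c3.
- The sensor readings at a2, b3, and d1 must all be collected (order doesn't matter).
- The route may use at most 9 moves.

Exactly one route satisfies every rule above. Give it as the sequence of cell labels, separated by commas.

d3, d2, d1, c1, b1, a1, a2, b2, b3, a3

The 9-move cap with required stops at a2, b3, d1 leaves no slack for detours.
Route from d3: 2× up (reaching d1), 3× left (reaching a1), down to a2, right to b2, down to b3, left to a3 — 9 moves in all.
Check: all required cells visited; 9 ≤ 9 moves.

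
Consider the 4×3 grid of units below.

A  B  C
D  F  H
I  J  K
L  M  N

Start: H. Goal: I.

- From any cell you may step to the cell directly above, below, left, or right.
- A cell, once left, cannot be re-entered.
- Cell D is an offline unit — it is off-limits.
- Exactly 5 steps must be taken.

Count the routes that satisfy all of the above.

5

Need simple routes of exactly 5 moves from H to I (Manhattan distance 3, so 1 moves are spent on a detour and 1 undoing it).
Enumerating: H C B F J I | H K N M J I | H K N M L I | H K J M L I | H F J M L I.
That gives 5 routes.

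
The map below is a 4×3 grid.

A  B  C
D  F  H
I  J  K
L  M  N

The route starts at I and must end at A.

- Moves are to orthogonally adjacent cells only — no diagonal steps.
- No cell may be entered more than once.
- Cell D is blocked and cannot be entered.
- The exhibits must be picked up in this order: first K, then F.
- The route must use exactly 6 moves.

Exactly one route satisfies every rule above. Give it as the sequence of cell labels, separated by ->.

The waypoints must appear in the order K, F, with no cell reused.
Route from I: 2× right (reaching K), up to H, left to F, up to B, left to A — 6 moves in all.
Check: order respected (K at step 2, F at step 4); 6 moves as required.

I -> J -> K -> H -> F -> B -> A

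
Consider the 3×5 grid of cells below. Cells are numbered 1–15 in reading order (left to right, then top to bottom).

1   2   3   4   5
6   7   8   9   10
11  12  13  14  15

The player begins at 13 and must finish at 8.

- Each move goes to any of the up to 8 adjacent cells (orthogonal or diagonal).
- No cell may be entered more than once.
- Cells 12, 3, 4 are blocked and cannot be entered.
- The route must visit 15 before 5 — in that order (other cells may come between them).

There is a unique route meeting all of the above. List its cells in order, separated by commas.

The waypoints must appear in the order 15, 5, with no cell reused.
Route from 13: right 2 to 15, up 2 to 5, down-left 1 to 9, left 1 to 8 — 6 moves in all.
Check: order respected (15 at step 2, 5 at step 4).

13, 14, 15, 10, 5, 9, 8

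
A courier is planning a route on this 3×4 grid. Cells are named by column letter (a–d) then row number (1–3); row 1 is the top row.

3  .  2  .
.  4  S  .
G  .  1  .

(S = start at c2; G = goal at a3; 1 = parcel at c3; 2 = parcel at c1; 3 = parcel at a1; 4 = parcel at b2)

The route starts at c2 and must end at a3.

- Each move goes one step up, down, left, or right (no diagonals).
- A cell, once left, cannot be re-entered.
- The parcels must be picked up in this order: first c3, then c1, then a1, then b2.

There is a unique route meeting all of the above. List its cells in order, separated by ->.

The waypoints must appear in the order c3, c1, a1, b2, with no cell reused.
Route from c2: down 1 to c3, right 1 to d3, up 2 to d1, left 3 to a1, down 1 to a2, right 1 to b2, down 1 to b3, left 1 to a3 — 11 moves in all.
Check: order respected (1 at step 1, 2 at step 5, 3 at step 7, 4 at step 9).

c2 -> c3 -> d3 -> d2 -> d1 -> c1 -> b1 -> a1 -> a2 -> b2 -> b3 -> a3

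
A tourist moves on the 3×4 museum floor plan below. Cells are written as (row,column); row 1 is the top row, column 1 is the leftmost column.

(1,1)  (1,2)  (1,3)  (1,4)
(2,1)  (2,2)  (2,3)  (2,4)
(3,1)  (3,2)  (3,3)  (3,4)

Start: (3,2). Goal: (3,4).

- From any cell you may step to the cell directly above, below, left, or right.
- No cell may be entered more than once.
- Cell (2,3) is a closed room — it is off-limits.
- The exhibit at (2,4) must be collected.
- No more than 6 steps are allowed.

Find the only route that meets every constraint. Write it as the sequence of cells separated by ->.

(3,2) -> (2,2) -> (1,2) -> (1,3) -> (1,4) -> (2,4) -> (3,4)

Any route must reach (2,4) and still end at (3,4) within 6 moves, so the order of the required stops is forced.
Route from (3,2): up 2 to (1,2), right 2 to (1,4), down 2 to (3,4) — 6 moves in all.
Check: all required cells visited; 6 ≤ 6 moves.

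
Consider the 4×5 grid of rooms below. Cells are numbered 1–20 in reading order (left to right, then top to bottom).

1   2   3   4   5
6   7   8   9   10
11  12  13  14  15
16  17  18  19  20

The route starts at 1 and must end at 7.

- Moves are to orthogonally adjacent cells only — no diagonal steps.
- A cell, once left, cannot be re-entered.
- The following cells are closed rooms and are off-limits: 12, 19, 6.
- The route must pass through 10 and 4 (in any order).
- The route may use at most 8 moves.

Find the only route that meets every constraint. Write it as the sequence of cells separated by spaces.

1 2 3 4 5 10 9 8 7

The 8-move cap with required stops at 10, 4 leaves no slack for detours.
Route from 1: 4× right (reaching 5), down to 10, 3× left (reaching 7) — 8 moves in all.
Check: all required cells visited; 8 ≤ 8 moves.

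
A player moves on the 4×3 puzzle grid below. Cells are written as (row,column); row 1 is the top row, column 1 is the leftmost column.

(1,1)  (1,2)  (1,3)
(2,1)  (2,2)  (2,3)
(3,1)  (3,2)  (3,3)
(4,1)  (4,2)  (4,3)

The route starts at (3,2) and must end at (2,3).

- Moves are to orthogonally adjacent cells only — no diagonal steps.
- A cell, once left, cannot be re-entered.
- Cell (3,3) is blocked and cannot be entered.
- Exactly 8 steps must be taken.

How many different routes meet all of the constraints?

3

Need simple routes of exactly 8 moves from (3,2) to (2,3) (Manhattan distance 2, so 3 moves are spent on a detour and 3 undoing it).
Enumerating: (3,2) (4,2) (4,1) (3,1) (2,1) (1,1) (1,2) (2,2) (2,3) | (3,2) (4,2) (4,1) (3,1) (2,1) (1,1) (1,2) (1,3) (2,3) | (3,2) (4,2) (4,1) (3,1) (2,1) (2,2) (1,2) (1,3) (2,3).
That gives 3 routes.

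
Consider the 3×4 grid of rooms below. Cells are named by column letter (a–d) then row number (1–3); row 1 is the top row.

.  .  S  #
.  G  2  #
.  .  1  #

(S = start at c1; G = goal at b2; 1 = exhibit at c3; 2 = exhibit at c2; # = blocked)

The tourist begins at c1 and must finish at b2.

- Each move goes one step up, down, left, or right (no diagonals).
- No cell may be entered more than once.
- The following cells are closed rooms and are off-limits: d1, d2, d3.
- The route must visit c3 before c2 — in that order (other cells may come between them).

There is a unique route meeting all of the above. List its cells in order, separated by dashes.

c1 - b1 - a1 - a2 - a3 - b3 - c3 - c2 - b2

The waypoints must appear in the order c3, c2, with no cell reused.
Route from c1: left 2 to a1, down 2 to a3, right 2 to c3, up 1 to c2, left 1 to b2 — 8 moves in all.
Check: order respected (1 at step 6, 2 at step 7).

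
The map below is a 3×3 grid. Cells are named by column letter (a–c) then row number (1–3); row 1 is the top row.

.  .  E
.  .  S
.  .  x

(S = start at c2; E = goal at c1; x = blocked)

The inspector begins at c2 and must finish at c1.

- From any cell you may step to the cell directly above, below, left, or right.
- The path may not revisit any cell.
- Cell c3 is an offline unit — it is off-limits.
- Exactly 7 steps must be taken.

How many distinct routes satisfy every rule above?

Need simple routes of exactly 7 moves from c2 to c1 (Manhattan distance 1, so 3 moves are spent on a detour and 3 undoing it).
Enumerating: c2 b2 b3 a3 a2 a1 b1 c1.
That gives 1 route.

1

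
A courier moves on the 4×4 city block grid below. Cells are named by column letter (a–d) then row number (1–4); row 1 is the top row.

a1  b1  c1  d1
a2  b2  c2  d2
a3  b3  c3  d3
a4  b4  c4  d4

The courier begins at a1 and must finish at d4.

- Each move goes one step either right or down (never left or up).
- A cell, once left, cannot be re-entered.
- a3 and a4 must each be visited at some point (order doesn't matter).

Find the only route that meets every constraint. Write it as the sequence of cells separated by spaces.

a1 a2 a3 a4 b4 c4 d4

Moves only go right or down, so the column and row indices never decrease.
Route from a1: 3× down (reaching a4), 3× right (reaching d4) — 6 moves in all.
Check: all required cells visited.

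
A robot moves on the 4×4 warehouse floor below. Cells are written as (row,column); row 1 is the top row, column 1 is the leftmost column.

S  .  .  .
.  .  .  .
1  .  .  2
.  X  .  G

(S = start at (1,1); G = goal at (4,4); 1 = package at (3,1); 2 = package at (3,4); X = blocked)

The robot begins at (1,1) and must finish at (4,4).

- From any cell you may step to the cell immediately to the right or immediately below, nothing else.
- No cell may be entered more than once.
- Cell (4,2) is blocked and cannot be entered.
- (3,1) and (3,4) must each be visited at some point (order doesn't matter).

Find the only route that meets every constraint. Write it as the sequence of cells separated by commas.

(1,1), (2,1), (3,1), (3,2), (3,3), (3,4), (4,4)

Moves only go right or down, so the column and row indices never decrease.
Route from (1,1): 2× down (reaching (3,1)), 3× right (reaching (3,4)), down to (4,4) — 6 moves in all.
Check: all required cells visited.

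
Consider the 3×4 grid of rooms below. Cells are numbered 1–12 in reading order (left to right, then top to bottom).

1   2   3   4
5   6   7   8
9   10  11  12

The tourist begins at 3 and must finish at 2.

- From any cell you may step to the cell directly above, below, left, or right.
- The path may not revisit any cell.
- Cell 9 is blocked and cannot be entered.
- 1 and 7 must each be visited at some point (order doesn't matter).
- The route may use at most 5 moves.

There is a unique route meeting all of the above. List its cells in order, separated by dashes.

Any route must reach 1 and 7 and still end at 2 within 5 moves, so the order of the required stops is forced.
Route from 3: down to 7, 2× left (reaching 5), up to 1, right to 2 — 5 moves in all.
Check: all required cells visited; 5 ≤ 5 moves.

3 - 7 - 6 - 5 - 1 - 2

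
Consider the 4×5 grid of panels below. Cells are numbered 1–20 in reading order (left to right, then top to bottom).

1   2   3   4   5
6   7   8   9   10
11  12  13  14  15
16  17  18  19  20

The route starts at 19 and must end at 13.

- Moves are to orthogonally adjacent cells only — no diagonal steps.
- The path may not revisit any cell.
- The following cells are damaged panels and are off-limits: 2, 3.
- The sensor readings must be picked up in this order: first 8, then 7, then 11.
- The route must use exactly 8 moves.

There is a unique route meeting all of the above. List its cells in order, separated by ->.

The waypoints must appear in the order 8, 7, 11, with no cell reused.
Route from 19: 2× up (reaching 9), 3× left (reaching 6), down to 11, 2× right (reaching 13) — 8 moves in all.
Check: order respected (8 at step 3, 7 at step 4, 11 at step 6); 8 moves as required.

19 -> 14 -> 9 -> 8 -> 7 -> 6 -> 11 -> 12 -> 13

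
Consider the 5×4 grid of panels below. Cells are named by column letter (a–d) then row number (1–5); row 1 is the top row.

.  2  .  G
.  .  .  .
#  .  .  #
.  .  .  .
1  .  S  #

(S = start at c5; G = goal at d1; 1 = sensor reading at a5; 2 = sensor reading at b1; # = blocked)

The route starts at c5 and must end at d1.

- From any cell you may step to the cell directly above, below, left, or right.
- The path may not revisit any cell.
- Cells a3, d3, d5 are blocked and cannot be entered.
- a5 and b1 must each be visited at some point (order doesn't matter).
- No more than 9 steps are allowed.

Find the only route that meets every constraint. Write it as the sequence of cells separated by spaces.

The 9-move cap with required stops at a5, b1 leaves no slack for detours.
Route from c5: 2× left (reaching a5), up to a4, right to b4, 3× up (reaching b1), 2× right (reaching d1) — 9 moves in all.
Check: all required cells visited; 9 ≤ 9 moves.

c5 b5 a5 a4 b4 b3 b2 b1 c1 d1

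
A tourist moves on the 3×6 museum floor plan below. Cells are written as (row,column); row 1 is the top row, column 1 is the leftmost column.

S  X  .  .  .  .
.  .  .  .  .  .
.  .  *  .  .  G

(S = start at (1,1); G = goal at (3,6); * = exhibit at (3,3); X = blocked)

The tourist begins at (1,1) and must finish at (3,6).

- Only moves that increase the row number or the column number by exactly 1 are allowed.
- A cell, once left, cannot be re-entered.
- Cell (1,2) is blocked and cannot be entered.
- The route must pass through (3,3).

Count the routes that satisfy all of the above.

3

A right/down-only route from (1,1) to (3,6) makes exactly 2 down-moves and 5 right-moves in some order.
With no other constraints that would be C(7,2) = 21 routes.
Split at (3,3) and multiply the segment counts (each segment already excludes blocked cells): (1,1)→(3,3): 3; (3,3)→(3,6): 1; product = 3.
That gives 3 routes.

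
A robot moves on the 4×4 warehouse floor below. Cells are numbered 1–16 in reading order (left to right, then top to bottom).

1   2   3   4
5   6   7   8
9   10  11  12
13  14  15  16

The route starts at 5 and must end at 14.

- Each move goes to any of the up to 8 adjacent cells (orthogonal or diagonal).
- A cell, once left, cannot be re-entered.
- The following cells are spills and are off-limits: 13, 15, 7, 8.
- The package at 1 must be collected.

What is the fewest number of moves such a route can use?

Any route passes through 1 somewhere between 5 and 14. Summing Chebyshev distances along the two legs (5 → 1 → 14) gives a lower bound of 1 + 3 = 4 moves.
A route of 4 moves achieves this: 5 → 1 → 6 → 9 → 14.
Since 4 matches the lower bound, it is optimal.

4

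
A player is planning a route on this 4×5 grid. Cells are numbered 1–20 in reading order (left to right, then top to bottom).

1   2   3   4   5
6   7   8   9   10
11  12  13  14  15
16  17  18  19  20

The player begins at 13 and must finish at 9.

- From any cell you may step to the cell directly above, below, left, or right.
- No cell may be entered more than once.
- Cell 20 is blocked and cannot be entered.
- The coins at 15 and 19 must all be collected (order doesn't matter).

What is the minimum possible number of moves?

Any route passes through 15 and 19 in some order between 13 and 9. Summing Manhattan distances along each leg and taking the cheapest ordering (13 → 15 → 19 → 9) gives a lower bound of 2 + 2 + 2 = 6 moves.
A route of 6 moves achieves this: 13 → 18 → 19 → 14 → 15 → 10 → 9.
Since 6 matches the lower bound, it is optimal.

6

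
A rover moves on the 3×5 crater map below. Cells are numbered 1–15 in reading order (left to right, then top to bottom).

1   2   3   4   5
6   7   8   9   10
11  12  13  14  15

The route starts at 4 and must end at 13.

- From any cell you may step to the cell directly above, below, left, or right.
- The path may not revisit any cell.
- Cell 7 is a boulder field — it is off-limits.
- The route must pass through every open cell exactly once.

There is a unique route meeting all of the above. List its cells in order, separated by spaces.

4 5 10 15 14 9 8 3 2 1 6 11 12 13

Need to visit all 14 open cells exactly once, starting at 4 and ending at 13.
Route from 4: right 1 to 5, down 2 to 15, left 1 to 14, up 1 to 9, left 1 to 8, up 1 to 3, left 2 to 1, down 2 to 11, right 2 to 13 — 13 moves in all.
Check: all 14 open cells covered.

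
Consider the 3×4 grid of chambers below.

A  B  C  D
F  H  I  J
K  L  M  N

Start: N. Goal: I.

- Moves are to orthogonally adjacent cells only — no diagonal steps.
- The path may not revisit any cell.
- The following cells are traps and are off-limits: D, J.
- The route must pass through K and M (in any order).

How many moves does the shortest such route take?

6

Any route passes through K and M in some order between N and I. Summing Manhattan distances along each leg and taking the cheapest ordering (N → K → M → I) gives a lower bound of 3 + 2 + 1 = 6 moves.
A route of 6 moves achieves this: N → M → L → K → F → H → I.
Since 6 matches the lower bound, it is optimal.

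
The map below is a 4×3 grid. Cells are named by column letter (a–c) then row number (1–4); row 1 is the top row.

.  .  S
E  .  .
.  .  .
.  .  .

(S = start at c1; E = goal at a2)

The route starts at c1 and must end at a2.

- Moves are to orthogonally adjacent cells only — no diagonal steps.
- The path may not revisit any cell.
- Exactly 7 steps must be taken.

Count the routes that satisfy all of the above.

Need simple routes of exactly 7 moves from c1 to a2 (Manhattan distance 3, so 2 moves are spent on a detour and 2 undoing it).
Enumerating: c1 c2 c3 c4 b4 b3 b2 a2 | c1 c2 c3 c4 b4 b3 a3 a2 | c1 c2 c3 c4 b4 a4 a3 a2 | c1 c2 c3 b3 b2 b1 a1 a2 | c1 c2 c3 b3 b4 a4 a3 a2 | c1 c2 b2 b3 b4 a4 a3 a2 | c1 b1 b2 b3 b4 a4 a3 a2 | c1 b1 b2 c2 c3 b3 a3 a2.
That gives 8 routes.

8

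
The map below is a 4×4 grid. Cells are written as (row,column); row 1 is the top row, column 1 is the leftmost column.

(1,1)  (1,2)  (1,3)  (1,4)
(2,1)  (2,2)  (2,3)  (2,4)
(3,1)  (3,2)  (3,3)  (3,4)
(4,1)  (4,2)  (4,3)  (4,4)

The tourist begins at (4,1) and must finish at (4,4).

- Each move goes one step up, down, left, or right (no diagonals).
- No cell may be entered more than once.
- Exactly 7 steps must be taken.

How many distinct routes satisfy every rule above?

16

Need simple routes of exactly 7 moves from (4,1) to (4,4) (Manhattan distance 3, so 2 moves are spent on a detour and 2 undoing it).
Branch systematically from the start, pruning whenever the remaining move budget drops below the Manhattan distance to (4,4) or differs from it in parity. Grouping the completions by first move — via (3,1): 11; via (4,2): 5 — and summing: 11 + 5 = 16.
That gives 16 routes.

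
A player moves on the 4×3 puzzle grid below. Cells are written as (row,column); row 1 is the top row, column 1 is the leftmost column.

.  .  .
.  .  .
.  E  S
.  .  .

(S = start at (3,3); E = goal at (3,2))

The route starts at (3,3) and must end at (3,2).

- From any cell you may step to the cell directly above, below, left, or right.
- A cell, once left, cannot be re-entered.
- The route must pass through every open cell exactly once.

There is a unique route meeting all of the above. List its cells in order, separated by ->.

(3,3) -> (4,3) -> (4,2) -> (4,1) -> (3,1) -> (2,1) -> (1,1) -> (1,2) -> (1,3) -> (2,3) -> (2,2) -> (3,2)

Need to visit all 12 open cells exactly once, starting at (3,3) and ending at (3,2).
Route from (3,3): down 1 to (4,3), left 2 to (4,1), up 3 to (1,1), right 2 to (1,3), down 1 to (2,3), left 1 to (2,2), down 1 to (3,2) — 11 moves in all.
Check: all 12 open cells covered.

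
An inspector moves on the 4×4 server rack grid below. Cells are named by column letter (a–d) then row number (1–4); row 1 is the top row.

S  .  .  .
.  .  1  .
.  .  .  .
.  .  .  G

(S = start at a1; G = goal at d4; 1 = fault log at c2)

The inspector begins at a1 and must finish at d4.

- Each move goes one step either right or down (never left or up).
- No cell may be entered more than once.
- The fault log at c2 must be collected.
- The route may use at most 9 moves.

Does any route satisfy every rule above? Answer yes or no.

yes

One route that works: a1 → a2 → b2 → c2 → c3 → c4 → d4.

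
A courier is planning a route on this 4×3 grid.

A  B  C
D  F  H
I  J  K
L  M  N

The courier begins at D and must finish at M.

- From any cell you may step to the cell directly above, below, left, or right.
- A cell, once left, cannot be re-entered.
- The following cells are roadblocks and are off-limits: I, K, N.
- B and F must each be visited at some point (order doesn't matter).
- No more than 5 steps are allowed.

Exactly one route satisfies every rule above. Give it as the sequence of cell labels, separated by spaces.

The budget equals the shortest possible length, so every move has to be on a shortest route through the required cells.
Route from D: up to A, right to B, 3× down (reaching M) — 5 moves in all.
Check: all required cells visited; 5 ≤ 5 moves.

D A B F J M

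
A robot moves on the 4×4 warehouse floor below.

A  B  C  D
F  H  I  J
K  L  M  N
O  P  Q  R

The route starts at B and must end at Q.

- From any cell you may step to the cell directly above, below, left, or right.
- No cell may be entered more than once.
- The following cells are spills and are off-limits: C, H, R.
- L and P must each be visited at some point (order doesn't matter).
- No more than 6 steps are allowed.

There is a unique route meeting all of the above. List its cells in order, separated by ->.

The 6-move cap with required stops at L, P leaves no slack for detours.
Route from B: left to A, 2× down (reaching K), right to L, down to P, right to Q — 6 moves in all.
Check: all required cells visited; 6 ≤ 6 moves.

B -> A -> F -> K -> L -> P -> Q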